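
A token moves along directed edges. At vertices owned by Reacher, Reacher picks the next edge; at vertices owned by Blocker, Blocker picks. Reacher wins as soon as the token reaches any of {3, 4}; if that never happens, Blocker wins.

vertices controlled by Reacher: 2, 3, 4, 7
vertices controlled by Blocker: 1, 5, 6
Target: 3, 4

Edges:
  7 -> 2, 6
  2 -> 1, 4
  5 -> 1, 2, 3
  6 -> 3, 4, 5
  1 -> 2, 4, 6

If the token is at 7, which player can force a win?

A0 = {3, 4}
A1: add {2} — 2 (Reacher) has 2→4.
A2: add {7} — 7 (Reacher) has 7→2.
A3 = A2; e.g. 1 (Blocker) can still go to 6. Fixed point.
7 ∈ A2, so Reacher can force the target.

Reacher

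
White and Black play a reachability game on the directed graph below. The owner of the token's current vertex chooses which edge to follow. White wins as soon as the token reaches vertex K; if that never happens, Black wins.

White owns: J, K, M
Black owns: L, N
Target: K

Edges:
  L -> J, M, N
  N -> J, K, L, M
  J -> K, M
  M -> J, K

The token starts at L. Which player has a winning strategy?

Black

A0 = {K}
A1: add {J, M} — J (White) has J→K; M (White) has M→K.
A2 = A1; e.g. L (Black) can still go to N. Fixed point.
L never enters the attractor, so Black can avoid the target forever.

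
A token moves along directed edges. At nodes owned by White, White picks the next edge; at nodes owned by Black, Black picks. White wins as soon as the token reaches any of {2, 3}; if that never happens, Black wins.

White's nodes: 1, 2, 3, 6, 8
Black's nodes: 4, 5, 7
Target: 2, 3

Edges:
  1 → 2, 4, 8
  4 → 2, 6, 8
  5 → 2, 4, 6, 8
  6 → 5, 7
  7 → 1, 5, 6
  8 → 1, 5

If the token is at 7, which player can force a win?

A0 = {2, 3}
A1: add {1} — 1 (White) has 1→2.
A2: add {8} — 8 (White) has 8→1.
A3 = A2; e.g. 4 (Black) can still go to 6. Fixed point.
7 never enters the attractor, so Black can avoid the target forever.

Black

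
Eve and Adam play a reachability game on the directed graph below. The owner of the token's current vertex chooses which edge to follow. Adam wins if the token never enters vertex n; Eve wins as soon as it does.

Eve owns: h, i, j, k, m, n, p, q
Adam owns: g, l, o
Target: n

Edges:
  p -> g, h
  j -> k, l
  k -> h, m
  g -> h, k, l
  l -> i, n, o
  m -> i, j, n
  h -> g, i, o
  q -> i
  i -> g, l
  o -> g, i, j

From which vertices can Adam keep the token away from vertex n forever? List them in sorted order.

g, h, i, l, o, p, q

A0 = {n}
A1: add {m} — m (Eve) has m→n.
A2: add {k} — k (Eve) has k→m.
A3: add {j} — j (Eve) has j→k.
A4 = A3; e.g. g (Adam) can still go to h. Fixed point.
Eve's attractor = {j, k, m, n}; Adam avoids the target exactly from the complement.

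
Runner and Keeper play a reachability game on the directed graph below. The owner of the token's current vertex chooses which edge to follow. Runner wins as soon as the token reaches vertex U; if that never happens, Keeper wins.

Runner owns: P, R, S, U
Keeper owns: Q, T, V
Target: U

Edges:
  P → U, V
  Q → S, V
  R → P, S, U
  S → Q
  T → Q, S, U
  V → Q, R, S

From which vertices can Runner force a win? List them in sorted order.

A0 = {U}
A1: add {P, R} — P (Runner) has P→U; R (Runner) has R→U.
A2 = A1; e.g. Q (Keeper) can still go to S. Fixed point.
Runner's winning region = {P, R, U}.

P, R, U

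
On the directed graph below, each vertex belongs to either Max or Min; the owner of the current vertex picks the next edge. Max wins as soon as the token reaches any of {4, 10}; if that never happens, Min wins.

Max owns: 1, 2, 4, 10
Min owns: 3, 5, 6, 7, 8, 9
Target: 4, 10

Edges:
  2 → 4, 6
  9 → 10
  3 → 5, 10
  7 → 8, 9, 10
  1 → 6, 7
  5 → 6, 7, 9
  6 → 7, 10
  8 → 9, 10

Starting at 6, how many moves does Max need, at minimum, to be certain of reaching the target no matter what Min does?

A0 = {4, 10}
A1: add {2, 9} — 2 (Max) has 2→4; 9 (Min): all of {10} already in.
A2: add {8} — 8 (Min): all of {9, 10} already in.
A3: add {7} — 7 (Min): all of {8, 9, 10} already in.
A4: add {1, 6} — 1 (Max) has 1→7; 6 (Min): all of {7, 10} already in.
6 enters the attractor at level 4, so Max can force the target in 4 moves from there.

4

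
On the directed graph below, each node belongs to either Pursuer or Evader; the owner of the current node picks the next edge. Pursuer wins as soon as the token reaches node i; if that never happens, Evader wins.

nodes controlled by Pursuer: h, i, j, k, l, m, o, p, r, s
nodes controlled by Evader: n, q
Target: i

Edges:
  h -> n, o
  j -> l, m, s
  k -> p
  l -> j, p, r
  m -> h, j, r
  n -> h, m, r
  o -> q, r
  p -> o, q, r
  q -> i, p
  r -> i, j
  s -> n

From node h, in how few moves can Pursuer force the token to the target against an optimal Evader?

3

A0 = {i}
A1: add {r} — r (Pursuer) has r→i.
A2: add {l, m, o, p} — l (Pursuer) has l→r; m (Pursuer) has m→r; o (Pursuer) has o→r; p (Pursuer) has p→r.
A3: add {h, j, k, q} — h (Pursuer) has h→o; j (Pursuer) has j→l; k (Pursuer) has k→p; q (Evader): all of {i, p} already in.
h enters the attractor at level 3, so Pursuer can force the target in 3 moves from there.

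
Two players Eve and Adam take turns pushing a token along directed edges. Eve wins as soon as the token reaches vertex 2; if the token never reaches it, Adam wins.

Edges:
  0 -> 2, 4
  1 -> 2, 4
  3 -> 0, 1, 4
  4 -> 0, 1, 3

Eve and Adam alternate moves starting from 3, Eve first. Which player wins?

Adam

Track states (vertex, player-to-move).
A0 = {(2,Eve), (2,Adam)}
A1: add {(0,Eve), (1,Eve)}.
A2 = A1; e.g. (0,Adam) stays out. (3,Eve) never enters ⇒ Adam avoids the target.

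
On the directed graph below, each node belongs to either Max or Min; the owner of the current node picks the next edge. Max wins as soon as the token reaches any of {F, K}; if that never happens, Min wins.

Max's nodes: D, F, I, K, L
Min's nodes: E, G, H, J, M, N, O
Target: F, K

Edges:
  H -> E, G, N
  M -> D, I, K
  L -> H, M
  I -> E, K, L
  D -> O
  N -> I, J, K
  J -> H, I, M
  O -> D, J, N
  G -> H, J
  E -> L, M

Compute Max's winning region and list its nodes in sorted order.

F, I, K

A0 = {F, K}
A1: add {I} — I (Max) has I→K.
A2 = A1; e.g. D (Max) has no edge into A1. Fixed point.
Max's winning region = {F, I, K}.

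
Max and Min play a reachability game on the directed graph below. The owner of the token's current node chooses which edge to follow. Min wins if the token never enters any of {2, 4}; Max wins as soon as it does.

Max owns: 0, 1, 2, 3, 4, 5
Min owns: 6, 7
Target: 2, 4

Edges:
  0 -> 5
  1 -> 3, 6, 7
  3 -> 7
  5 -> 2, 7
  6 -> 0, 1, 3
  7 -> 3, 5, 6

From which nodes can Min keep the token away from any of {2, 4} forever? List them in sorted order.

1, 3, 6, 7

A0 = {2, 4}
A1: add {5} — 5 (Max) has 5→2.
A2: add {0} — 0 (Max) has 0→5.
A3 = A2; e.g. 1 (Max) has no edge into A2. Fixed point.
Max's attractor = {0, 2, 4, 5}; Min avoids the target exactly from the complement.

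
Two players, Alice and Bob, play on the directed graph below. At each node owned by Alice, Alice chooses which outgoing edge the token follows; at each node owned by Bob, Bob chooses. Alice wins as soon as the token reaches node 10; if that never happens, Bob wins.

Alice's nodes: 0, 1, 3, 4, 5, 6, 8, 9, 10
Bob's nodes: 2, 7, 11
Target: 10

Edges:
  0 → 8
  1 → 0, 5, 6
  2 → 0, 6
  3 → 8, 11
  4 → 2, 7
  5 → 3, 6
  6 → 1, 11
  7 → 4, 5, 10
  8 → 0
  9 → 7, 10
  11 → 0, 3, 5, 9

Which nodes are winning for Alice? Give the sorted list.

A0 = {10}
A1: add {9} — 9 (Alice) has 9→10.
A2 = A1; e.g. 0 (Alice) has no edge into A1. Fixed point.
Alice's winning region = {9, 10}.

9, 10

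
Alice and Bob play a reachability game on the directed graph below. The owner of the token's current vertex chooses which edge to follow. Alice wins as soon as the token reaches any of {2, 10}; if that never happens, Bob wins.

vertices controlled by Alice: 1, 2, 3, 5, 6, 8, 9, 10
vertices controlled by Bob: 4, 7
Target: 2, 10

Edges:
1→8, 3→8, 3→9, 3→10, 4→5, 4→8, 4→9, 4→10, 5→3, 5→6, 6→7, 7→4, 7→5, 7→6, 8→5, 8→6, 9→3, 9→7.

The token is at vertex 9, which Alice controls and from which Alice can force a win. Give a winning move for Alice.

3

A0 = {2, 10}
A1: add {3} — 3 (Alice) has 3→10.
A2: add {5, 9} — 5 (Alice) has 5→3; 9 (Alice) has 9→3.
A3: add {8} — 8 (Alice) has 8→5.
A4: add {1, 4} — 1 (Alice) has 1→8; 4 (Bob): all of {5, 8, 9, 10} already in.
A5 = A4; e.g. 6 (Alice) has no edge into A4. Fixed point.
From 9, successor 3 is in the attractor (rank 1); the other successor 7 is not.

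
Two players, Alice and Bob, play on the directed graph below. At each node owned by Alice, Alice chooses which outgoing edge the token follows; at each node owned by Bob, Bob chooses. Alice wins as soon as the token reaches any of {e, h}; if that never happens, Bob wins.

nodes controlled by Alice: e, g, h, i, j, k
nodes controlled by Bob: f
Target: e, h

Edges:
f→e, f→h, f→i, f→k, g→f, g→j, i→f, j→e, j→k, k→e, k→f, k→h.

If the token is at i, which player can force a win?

Bob

A0 = {e, h}
A1: add {j, k} — j (Alice) has j→e; k (Alice) has k→e.
A2: add {g} — g (Alice) has g→j.
A3 = A2; e.g. f (Bob) can still go to i. Fixed point.
i never enters the attractor, so Bob can avoid the target forever.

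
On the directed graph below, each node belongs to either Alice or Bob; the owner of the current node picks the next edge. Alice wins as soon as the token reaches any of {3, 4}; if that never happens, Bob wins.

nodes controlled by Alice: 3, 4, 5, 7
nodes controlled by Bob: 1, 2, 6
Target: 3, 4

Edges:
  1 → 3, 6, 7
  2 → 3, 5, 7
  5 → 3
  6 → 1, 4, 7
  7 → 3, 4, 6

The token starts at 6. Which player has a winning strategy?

A0 = {3, 4}
A1: add {5, 7} — 5 (Alice) has 5→3; 7 (Alice) has 7→3.
A2: add {2} — 2 (Bob): all of {3, 5, 7} already in.
A3 = A2; e.g. 1 (Bob) can still go to 6. Fixed point.
6 never enters the attractor, so Bob can avoid the target forever.

Bob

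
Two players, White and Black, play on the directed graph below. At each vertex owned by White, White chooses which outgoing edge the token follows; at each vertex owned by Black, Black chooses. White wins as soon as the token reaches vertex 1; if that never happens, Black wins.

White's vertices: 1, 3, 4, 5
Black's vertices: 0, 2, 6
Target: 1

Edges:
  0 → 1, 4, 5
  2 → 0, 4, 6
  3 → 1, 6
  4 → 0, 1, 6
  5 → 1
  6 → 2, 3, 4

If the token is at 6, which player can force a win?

A0 = {1}
A1: add {3, 4, 5} — 3 (White) has 3→1; 4 (White) has 4→1; 5 (White) has 5→1.
A2: add {0} — 0 (Black): all of {1, 4, 5} already in.
A3 = A2; e.g. 2 (Black) can still go to 6. Fixed point.
6 never enters the attractor, so Black can avoid the target forever.

Black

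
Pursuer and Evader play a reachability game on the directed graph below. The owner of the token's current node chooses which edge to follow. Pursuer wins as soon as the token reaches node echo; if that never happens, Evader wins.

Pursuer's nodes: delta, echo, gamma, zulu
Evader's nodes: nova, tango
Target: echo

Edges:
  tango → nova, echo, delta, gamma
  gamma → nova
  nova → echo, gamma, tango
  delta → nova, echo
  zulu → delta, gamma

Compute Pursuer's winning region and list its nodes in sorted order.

A0 = {echo}
A1: add {delta} — delta (Pursuer) has delta→echo.
A2: add {zulu} — zulu (Pursuer) has zulu→delta.
A3 = A2; e.g. nova (Evader) can still go to gamma. Fixed point.
Pursuer's winning region = {delta, echo, zulu}.

delta, echo, zulu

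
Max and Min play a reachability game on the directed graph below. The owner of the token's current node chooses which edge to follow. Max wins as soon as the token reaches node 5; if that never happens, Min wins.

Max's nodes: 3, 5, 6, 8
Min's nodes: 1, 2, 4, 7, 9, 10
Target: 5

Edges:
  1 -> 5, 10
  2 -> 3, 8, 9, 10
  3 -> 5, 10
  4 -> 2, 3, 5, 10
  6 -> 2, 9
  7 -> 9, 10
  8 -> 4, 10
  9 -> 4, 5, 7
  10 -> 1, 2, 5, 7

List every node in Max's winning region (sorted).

3, 5

A0 = {5}
A1: add {3} — 3 (Max) has 3→5.
A2 = A1; e.g. 1 (Min) can still go to 10. Fixed point.
Max's winning region = {3, 5}.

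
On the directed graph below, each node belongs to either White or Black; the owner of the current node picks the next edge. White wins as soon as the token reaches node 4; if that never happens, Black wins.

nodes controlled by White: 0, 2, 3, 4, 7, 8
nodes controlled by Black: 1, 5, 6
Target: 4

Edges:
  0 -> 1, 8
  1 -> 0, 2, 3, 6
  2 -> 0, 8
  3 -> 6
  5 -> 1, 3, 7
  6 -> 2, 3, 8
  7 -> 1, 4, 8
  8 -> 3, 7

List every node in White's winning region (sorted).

A0 = {4}
A1: add {7} — 7 (White) has 7→4.
A2: add {8} — 8 (White) has 8→7.
A3: add {0, 2} — 0 (White) has 0→8; 2 (White) has 2→8.
A4 = A3; e.g. 1 (Black) can still go to 3. Fixed point.
White's winning region = {0, 2, 4, 7, 8}.

0, 2, 4, 7, 8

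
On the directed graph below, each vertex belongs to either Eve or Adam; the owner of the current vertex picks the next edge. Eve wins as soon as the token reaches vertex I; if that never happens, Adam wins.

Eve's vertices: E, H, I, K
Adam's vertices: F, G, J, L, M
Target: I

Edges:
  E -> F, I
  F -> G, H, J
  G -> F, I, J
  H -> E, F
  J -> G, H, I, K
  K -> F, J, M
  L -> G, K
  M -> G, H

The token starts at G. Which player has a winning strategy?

Adam

A0 = {I}
A1: add {E} — E (Eve) has E→I.
A2: add {H} — H (Eve) has H→E.
A3 = A2; e.g. F (Adam) can still go to G. Fixed point.
G never enters the attractor, so Adam can avoid the target forever.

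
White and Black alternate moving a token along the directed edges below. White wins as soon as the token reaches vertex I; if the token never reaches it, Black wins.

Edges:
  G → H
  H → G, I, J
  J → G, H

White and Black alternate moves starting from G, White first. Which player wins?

Black

Track states (vertex, player-to-move).
A0 = {(I,White), (I,Black)}
A1: add {(H,White)}.
A2: add {(G,Black)}.
A3: add {(J,White)}.
A4 = A3; e.g. (G,White) stays out. (G,White) never enters ⇒ Black avoids the target.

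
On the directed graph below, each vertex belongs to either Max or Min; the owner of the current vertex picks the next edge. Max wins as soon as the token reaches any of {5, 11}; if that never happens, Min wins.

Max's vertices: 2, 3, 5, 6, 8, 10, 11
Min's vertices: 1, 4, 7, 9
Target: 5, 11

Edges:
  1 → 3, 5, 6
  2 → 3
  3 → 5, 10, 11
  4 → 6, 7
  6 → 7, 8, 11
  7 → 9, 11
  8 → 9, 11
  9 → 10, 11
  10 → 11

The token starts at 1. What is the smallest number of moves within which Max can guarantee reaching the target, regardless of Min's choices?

2

A0 = {5, 11}
A1: add {3, 6, 8, 10} — 3 (Max) has 3→5; 6 (Max) has 6→11; 8 (Max) has 8→11; 10 (Max) has 10→11.
A2: add {1, 2, 9} — 1 (Min): all of {3, 5, 6} already in; 2 (Max) has 2→3; 9 (Min): all of {10, 11} already in.
1 enters the attractor at level 2, so Max can force the target in 2 moves from there.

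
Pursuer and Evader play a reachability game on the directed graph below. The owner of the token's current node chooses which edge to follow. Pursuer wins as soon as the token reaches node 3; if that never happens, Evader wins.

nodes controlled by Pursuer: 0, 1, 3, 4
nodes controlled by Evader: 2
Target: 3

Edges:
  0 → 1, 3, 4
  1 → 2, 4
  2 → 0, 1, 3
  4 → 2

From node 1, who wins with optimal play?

A0 = {3}
A1: add {0} — 0 (Pursuer) has 0→3.
A2 = A1; e.g. 1 (Pursuer) has no edge into A1. Fixed point.
1 never enters the attractor, so Evader can avoid the target forever.

Evader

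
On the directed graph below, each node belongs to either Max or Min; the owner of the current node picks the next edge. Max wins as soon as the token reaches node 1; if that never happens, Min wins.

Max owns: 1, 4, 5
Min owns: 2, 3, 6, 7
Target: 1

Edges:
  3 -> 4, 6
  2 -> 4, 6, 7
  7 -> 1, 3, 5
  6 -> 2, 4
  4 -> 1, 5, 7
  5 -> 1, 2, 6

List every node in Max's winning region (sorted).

1, 4, 5

A0 = {1}
A1: add {4, 5} — 4 (Max) has 4→1; 5 (Max) has 5→1.
A2 = A1; e.g. 2 (Min) can still go to 6. Fixed point.
Max's winning region = {1, 4, 5}.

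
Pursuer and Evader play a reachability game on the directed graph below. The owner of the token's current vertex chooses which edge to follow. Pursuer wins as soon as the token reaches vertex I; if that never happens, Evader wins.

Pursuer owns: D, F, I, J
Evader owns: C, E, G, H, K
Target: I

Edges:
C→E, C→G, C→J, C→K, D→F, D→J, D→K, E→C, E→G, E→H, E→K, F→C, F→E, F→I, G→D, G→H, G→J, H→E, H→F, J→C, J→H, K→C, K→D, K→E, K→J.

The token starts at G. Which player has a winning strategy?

A0 = {I}
A1: add {F} — F (Pursuer) has F→I.
A2: add {D} — D (Pursuer) has D→F.
A3 = A2; e.g. C (Evader) can still go to E. Fixed point.
G never enters the attractor, so Evader can avoid the target forever.

Evader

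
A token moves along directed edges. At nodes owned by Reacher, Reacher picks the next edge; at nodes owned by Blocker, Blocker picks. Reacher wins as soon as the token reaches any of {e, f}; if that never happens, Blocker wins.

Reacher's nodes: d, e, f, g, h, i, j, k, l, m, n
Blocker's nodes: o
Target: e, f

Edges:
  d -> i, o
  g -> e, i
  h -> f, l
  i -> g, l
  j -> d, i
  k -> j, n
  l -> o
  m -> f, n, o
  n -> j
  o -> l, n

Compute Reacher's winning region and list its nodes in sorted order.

A0 = {e, f}
A1: add {g, h, m} — g (Reacher) has g→e; h (Reacher) has h→f; m (Reacher) has m→f.
A2: add {i} — i (Reacher) has i→g.
A3: add {d, j} — d (Reacher) has d→i; j (Reacher) has j→i.
A4: add {k, n} — k (Reacher) has k→j; n (Reacher) has n→j.
A5 = A4; e.g. l (Reacher) has no edge into A4. Fixed point.
Reacher's winning region = {d, e, f, g, h, i, j, k, m, n}.

d, e, f, g, h, i, j, k, m, n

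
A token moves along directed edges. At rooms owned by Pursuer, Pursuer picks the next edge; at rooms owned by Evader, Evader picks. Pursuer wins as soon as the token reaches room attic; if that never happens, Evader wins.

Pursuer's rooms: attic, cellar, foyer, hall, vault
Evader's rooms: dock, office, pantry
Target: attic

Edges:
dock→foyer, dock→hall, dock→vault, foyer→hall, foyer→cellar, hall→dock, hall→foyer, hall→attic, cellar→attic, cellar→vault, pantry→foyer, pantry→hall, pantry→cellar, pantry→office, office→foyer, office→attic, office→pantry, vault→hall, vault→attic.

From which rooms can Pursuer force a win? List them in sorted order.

A0 = {attic}
A1: add {cellar, hall, vault} — hall (Pursuer) has hall→attic; cellar (Pursuer) has cellar→attic; vault (Pursuer) has vault→attic.
A2: add {foyer} — foyer (Pursuer) has foyer→hall.
A3: add {dock} — dock (Evader): all of {foyer, hall, vault} already in.
A4 = A3; e.g. pantry (Evader) can still go to office. Fixed point.
Pursuer's winning region = {attic, cellar, dock, foyer, hall, vault}.

attic, cellar, dock, foyer, hall, vault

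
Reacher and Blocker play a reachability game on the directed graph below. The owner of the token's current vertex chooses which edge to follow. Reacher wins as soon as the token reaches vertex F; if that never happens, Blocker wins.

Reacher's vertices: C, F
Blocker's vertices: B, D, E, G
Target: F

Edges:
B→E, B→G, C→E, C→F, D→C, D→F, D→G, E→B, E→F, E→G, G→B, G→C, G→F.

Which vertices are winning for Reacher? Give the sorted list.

C, F

A0 = {F}
A1: add {C} — C (Reacher) has C→F.
A2 = A1; e.g. B (Blocker) can still go to E. Fixed point.
Reacher's winning region = {C, F}.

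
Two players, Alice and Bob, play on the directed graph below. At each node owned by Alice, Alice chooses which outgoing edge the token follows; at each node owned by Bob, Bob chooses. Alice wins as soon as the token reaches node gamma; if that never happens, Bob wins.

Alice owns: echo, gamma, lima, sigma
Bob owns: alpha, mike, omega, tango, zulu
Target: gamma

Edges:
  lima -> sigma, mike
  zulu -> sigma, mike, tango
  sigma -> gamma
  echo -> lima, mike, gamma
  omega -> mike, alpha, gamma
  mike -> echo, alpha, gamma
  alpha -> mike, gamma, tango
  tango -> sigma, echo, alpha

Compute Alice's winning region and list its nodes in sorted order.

echo, gamma, lima, sigma

A0 = {gamma}
A1: add {echo, sigma} — sigma (Alice) has sigma→gamma; echo (Alice) has echo→gamma.
A2: add {lima} — lima (Alice) has lima→sigma.
A3 = A2; e.g. zulu (Bob) can still go to mike. Fixed point.
Alice's winning region = {echo, gamma, lima, sigma}.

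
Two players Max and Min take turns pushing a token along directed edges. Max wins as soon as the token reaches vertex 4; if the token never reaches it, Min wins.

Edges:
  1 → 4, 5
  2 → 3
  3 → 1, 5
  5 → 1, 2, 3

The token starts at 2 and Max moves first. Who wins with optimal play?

Track states (vertex, player-to-move).
A0 = {(4,Max), (4,Min)}
A1: add {(1,Max)}.
A2 = A1; e.g. (1,Min) stays out. (2,Max) never enters ⇒ Min avoids the target.

Min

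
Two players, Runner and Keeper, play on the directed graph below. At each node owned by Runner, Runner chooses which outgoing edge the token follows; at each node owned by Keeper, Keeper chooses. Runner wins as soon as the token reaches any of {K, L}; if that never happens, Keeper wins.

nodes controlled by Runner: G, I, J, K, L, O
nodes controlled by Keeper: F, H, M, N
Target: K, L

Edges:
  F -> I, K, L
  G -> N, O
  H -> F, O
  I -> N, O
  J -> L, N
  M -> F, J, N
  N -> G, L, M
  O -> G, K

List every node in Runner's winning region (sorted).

A0 = {K, L}
A1: add {J, O} — J (Runner) has J→L; O (Runner) has O→K.
A2: add {G, I} — G (Runner) has G→O; I (Runner) has I→O.
A3: add {F} — F (Keeper): all of {I, K, L} already in.
A4: add {H} — H (Keeper): all of {F, O} already in.
A5 = A4; e.g. M (Keeper) can still go to N. Fixed point.
Runner's winning region = {F, G, H, I, J, K, L, O}.

F, G, H, I, J, K, L, O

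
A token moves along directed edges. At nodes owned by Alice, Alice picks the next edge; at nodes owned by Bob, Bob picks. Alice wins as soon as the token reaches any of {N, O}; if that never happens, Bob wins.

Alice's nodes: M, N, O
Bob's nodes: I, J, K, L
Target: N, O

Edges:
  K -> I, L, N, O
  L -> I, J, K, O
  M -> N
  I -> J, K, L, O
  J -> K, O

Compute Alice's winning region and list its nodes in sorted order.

M, N, O

A0 = {N, O}
A1: add {M} — M (Alice) has M→N.
A2 = A1; e.g. I (Bob) can still go to J. Fixed point.
Alice's winning region = {M, N, O}.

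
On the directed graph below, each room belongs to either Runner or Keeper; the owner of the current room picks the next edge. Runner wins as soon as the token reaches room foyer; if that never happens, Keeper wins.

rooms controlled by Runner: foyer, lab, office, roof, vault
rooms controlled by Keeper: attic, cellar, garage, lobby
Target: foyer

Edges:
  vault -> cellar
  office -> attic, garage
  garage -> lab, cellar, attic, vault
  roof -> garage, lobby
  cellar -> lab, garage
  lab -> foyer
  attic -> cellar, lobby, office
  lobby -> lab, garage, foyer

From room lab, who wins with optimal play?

Runner

A0 = {foyer}
A1: add {lab} — lab (Runner) has lab→foyer.
A2 = A1; e.g. cellar (Keeper) can still go to garage. Fixed point.
lab ∈ A1, so Runner can force the target.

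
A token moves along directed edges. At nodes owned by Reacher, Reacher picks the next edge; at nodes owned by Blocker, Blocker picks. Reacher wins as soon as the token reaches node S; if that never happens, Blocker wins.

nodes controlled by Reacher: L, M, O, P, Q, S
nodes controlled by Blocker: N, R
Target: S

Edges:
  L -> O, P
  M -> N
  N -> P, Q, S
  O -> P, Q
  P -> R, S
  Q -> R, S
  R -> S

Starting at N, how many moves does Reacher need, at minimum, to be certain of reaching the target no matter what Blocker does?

A0 = {S}
A1: add {P, Q, R} — P (Reacher) has P→S; Q (Reacher) has Q→S; R (Blocker): all of {S} already in.
A2: add {L, N, O} — L (Reacher) has L→P; N (Blocker): all of {P, Q, S} already in; O (Reacher) has O→P.
N enters the attractor at level 2, so Reacher can force the target in 2 moves from there.

2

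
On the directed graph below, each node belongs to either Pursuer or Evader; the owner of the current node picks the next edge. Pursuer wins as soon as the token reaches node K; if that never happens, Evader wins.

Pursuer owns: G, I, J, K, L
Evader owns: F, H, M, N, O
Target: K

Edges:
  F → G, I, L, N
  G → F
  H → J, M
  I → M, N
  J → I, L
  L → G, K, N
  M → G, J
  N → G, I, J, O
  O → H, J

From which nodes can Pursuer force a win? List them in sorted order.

J, K, L

A0 = {K}
A1: add {L} — L (Pursuer) has L→K.
A2: add {J} — J (Pursuer) has J→L.
A3 = A2; e.g. F (Evader) can still go to G. Fixed point.
Pursuer's winning region = {J, K, L}.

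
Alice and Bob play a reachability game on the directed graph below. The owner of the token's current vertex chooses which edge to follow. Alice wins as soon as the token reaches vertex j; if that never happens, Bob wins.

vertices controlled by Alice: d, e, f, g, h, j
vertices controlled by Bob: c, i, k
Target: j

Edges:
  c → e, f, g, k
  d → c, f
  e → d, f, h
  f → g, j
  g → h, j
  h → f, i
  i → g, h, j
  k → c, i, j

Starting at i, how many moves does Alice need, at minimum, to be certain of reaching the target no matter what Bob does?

A0 = {j}
A1: add {f, g} — f (Alice) has f→j; g (Alice) has g→j.
A2: add {d, e, h} — d (Alice) has d→f; e (Alice) has e→f; h (Alice) has h→f.
A3: add {i} — i (Bob): all of {g, h, j} already in.
A4 = A3; e.g. c (Bob) can still go to k. Fixed point.
i enters the attractor at level 3, so Alice can force the target in 3 moves from there.

3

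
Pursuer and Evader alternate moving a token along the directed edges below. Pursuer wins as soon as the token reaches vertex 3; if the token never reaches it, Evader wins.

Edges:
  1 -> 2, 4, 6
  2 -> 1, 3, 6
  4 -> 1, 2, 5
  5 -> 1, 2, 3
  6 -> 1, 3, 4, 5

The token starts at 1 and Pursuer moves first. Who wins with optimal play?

Track states (vertex, player-to-move).
A0 = {(3,Pursuer), (3,Evader)}
A1: add {(2,Pursuer), (5,Pursuer), (6,Pursuer)}.
A2 = A1; e.g. (1,Pursuer) stays out. (1,Pursuer) never enters ⇒ Evader avoids the target.

Evader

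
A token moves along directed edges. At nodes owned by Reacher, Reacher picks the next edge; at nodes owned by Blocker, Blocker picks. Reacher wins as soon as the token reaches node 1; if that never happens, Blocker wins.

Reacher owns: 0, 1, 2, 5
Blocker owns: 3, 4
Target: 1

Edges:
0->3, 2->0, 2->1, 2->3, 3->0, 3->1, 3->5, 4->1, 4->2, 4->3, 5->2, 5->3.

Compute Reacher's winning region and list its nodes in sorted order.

1, 2, 5

A0 = {1}
A1: add {2} — 2 (Reacher) has 2→1.
A2: add {5} — 5 (Reacher) has 5→2.
A3 = A2; e.g. 0 (Reacher) has no edge into A2. Fixed point.
Reacher's winning region = {1, 2, 5}.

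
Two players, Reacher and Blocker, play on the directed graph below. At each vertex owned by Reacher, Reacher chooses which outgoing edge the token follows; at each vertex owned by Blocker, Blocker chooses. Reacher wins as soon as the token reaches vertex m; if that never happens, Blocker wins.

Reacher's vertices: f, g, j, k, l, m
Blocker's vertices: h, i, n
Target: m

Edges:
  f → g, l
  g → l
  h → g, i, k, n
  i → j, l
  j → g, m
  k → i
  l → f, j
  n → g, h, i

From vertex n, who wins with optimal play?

Blocker

A0 = {m}
A1: add {j} — j (Reacher) has j→m.
A2: add {l} — l (Reacher) has l→j.
A3: add {f, g, i} — f (Reacher) has f→l; g (Reacher) has g→l; i (Blocker): all of {j, l} already in.
A4: add {k} — k (Reacher) has k→i.
A5 = A4; e.g. h (Blocker) can still go to n. Fixed point.
n never enters the attractor, so Blocker can avoid the target forever.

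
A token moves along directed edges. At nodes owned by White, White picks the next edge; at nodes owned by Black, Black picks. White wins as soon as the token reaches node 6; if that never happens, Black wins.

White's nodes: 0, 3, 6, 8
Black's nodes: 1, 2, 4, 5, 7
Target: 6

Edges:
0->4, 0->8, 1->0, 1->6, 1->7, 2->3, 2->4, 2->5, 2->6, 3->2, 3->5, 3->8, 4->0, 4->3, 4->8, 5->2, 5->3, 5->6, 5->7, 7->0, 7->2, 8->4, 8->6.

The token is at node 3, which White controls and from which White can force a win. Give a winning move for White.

A0 = {6}
A1: add {8} — 8 (White) has 8→6.
A2: add {0, 3} — 0 (White) has 0→8; 3 (White) has 3→8.
A3: add {4} — 4 (Black): all of {0, 3, 8} already in.
A4 = A3; e.g. 1 (Black) can still go to 7. Fixed point.
From 3, successor 8 is in the attractor (rank 1); the other successors 2, 5 are not.

8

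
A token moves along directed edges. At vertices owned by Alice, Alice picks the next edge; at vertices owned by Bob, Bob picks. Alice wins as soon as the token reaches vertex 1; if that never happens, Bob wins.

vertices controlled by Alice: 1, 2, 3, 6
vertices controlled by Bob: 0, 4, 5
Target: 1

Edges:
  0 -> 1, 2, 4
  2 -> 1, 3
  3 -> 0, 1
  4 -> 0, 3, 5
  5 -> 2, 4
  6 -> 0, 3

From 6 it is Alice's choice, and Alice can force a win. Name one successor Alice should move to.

A0 = {1}
A1: add {2, 3} — 2 (Alice) has 2→1; 3 (Alice) has 3→1.
A2: add {6} — 6 (Alice) has 6→3.
A3 = A2; e.g. 0 (Bob) can still go to 4. Fixed point.
From 6, successor 3 is in the attractor (rank 1); the other successor 0 is not.

3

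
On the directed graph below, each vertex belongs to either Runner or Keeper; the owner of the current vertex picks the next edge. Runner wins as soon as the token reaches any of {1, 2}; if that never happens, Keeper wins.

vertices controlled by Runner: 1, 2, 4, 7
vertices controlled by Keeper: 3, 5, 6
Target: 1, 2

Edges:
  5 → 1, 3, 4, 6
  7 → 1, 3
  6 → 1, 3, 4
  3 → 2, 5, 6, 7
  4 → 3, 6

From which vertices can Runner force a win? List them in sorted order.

1, 2, 7

A0 = {1, 2}
A1: add {7} — 7 (Runner) has 7→1.
A2 = A1; e.g. 3 (Keeper) can still go to 5. Fixed point.
Runner's winning region = {1, 2, 7}.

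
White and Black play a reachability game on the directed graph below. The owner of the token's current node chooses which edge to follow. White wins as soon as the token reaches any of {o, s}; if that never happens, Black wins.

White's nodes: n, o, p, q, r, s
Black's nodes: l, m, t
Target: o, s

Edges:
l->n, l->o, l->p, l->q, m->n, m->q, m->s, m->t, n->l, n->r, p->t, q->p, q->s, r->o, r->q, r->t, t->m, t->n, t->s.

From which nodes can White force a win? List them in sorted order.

n, o, q, r, s

A0 = {o, s}
A1: add {q, r} — q (White) has q→s; r (White) has r→o.
A2: add {n} — n (White) has n→r.
A3 = A2; e.g. l (Black) can still go to p. Fixed point.
White's winning region = {n, o, q, r, s}.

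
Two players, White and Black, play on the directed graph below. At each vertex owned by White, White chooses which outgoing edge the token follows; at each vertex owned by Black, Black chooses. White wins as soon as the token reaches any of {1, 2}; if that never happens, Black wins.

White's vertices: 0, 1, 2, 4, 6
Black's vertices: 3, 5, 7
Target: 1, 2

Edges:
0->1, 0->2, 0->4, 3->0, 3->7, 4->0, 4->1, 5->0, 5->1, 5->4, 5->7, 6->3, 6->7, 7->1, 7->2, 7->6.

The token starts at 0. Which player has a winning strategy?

White

A0 = {1, 2}
A1: add {0, 4} — 0 (White) has 0→1; 4 (White) has 4→1.
A2 = A1; e.g. 3 (Black) can still go to 7. Fixed point.
0 ∈ A1, so White can force the target.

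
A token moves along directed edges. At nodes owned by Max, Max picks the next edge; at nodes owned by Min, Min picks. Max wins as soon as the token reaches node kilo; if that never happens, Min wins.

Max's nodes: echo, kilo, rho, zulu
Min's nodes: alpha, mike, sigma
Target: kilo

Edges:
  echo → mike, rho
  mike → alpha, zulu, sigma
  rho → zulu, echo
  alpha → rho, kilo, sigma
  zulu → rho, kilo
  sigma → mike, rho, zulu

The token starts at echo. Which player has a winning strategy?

A0 = {kilo}
A1: add {zulu} — zulu (Max) has zulu→kilo.
A2: add {rho} — rho (Max) has rho→zulu.
A3: add {echo} — echo (Max) has echo→rho.
A4 = A3; e.g. mike (Min) can still go to alpha. Fixed point.
echo ∈ A3, so Max can force the target.

Max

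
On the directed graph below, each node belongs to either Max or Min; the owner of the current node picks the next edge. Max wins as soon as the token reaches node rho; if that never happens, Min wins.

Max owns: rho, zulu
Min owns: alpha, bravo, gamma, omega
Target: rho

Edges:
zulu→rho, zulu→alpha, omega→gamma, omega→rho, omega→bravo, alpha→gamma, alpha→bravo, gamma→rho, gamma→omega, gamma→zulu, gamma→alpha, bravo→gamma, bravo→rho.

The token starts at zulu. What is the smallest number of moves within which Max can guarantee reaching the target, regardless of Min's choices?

A0 = {rho}
A1: add {zulu} — zulu (Max) has zulu→rho.
A2 = A1; e.g. gamma (Min) can still go to omega. Fixed point.
zulu enters the attractor at level 1, so Max can force the target in 1 move from there.

1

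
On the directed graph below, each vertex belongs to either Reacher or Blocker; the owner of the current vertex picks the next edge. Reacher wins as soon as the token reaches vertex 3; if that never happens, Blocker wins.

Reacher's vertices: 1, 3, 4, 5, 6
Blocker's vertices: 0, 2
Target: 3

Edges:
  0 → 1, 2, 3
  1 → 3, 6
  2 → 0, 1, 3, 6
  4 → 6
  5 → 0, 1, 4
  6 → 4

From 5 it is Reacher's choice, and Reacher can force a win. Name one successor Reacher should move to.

1

A0 = {3}
A1: add {1} — 1 (Reacher) has 1→3.
A2: add {5} — 5 (Reacher) has 5→1.
A3 = A2; e.g. 0 (Blocker) can still go to 2. Fixed point.
From 5, successor 1 is in the attractor (rank 1); the other successors 0, 4 are not.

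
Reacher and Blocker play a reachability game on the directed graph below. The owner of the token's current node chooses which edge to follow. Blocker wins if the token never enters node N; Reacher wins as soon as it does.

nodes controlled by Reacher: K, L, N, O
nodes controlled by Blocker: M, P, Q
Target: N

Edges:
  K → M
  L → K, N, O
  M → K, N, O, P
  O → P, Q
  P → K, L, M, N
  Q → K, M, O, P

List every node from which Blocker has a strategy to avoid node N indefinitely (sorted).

A0 = {N}
A1: add {L} — L (Reacher) has L→N.
A2 = A1; e.g. K (Reacher) has no edge into A1. Fixed point.
Reacher's attractor = {L, N}; Blocker avoids the target exactly from the complement.

K, M, O, P, Q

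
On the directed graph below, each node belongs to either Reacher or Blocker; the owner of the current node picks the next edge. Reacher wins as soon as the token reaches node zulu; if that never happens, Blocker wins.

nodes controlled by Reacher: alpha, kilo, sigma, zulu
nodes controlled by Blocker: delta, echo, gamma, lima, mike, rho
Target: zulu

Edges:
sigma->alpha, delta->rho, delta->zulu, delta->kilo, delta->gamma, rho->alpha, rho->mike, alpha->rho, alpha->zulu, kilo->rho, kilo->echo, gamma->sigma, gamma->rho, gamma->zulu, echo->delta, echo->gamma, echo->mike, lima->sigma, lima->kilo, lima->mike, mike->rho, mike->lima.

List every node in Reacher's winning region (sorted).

alpha, sigma, zulu

A0 = {zulu}
A1: add {alpha} — alpha (Reacher) has alpha→zulu.
A2: add {sigma} — sigma (Reacher) has sigma→alpha.
A3 = A2; e.g. delta (Blocker) can still go to rho. Fixed point.
Reacher's winning region = {alpha, sigma, zulu}.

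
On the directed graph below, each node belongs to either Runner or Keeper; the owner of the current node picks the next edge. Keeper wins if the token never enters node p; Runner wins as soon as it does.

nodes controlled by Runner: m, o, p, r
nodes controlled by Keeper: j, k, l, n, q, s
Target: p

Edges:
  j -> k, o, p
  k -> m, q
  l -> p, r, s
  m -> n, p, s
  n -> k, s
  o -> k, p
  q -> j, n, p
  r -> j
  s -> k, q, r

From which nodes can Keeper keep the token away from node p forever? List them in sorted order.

A0 = {p}
A1: add {m, o} — m (Runner) has m→p; o (Runner) has o→p.
A2 = A1; e.g. j (Keeper) can still go to k. Fixed point.
Runner's attractor = {m, o, p}; Keeper avoids the target exactly from the complement.

j, k, l, n, q, r, s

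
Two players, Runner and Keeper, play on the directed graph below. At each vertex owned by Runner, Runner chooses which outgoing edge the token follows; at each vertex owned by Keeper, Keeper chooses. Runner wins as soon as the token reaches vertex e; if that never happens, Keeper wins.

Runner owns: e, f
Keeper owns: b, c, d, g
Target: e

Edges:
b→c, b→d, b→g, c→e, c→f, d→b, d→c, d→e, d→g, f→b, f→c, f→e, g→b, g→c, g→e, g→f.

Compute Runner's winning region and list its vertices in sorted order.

A0 = {e}
A1: add {f} — f (Runner) has f→e.
A2: add {c} — c (Keeper): all of {e, f} already in.
A3 = A2; e.g. b (Keeper) can still go to d. Fixed point.
Runner's winning region = {c, e, f}.

c, e, f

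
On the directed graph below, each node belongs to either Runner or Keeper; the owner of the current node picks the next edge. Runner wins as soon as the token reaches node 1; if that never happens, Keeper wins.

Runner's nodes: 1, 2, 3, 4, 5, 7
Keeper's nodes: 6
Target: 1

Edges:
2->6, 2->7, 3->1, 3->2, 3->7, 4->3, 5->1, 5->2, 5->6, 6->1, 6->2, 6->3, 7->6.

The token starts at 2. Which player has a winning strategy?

A0 = {1}
A1: add {3, 5} — 3 (Runner) has 3→1; 5 (Runner) has 5→1.
A2: add {4} — 4 (Runner) has 4→3.
A3 = A2; e.g. 2 (Runner) has no edge into A2. Fixed point.
2 never enters the attractor, so Keeper can avoid the target forever.

Keeper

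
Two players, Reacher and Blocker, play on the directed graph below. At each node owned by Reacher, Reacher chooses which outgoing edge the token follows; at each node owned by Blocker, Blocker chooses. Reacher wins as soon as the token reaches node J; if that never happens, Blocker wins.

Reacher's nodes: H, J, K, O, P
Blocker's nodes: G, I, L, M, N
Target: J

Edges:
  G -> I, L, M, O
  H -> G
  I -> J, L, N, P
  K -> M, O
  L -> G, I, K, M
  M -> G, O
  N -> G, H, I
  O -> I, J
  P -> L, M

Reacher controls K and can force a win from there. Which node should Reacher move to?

A0 = {J}
A1: add {O} — O (Reacher) has O→J.
A2: add {K} — K (Reacher) has K→O.
A3 = A2; e.g. G (Blocker) can still go to I. Fixed point.
From K, successor O is in the attractor (rank 1); the other successor M is not.

O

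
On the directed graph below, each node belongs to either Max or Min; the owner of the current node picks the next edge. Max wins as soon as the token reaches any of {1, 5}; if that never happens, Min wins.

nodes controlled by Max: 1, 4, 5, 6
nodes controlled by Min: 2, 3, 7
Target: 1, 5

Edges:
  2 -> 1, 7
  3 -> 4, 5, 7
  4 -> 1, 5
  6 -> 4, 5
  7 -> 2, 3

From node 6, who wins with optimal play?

Max

A0 = {1, 5}
A1: add {4, 6} — 4 (Max) has 4→1; 6 (Max) has 6→5.
A2 = A1; e.g. 2 (Min) can still go to 7. Fixed point.
6 ∈ A1, so Max can force the target.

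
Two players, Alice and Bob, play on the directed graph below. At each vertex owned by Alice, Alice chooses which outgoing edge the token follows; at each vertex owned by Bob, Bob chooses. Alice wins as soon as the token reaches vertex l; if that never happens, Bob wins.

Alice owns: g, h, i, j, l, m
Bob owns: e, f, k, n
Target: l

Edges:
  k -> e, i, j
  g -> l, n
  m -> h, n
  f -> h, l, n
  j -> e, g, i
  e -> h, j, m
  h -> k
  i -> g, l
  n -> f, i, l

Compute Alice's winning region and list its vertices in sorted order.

g, i, j, l

A0 = {l}
A1: add {g, i} — g (Alice) has g→l; i (Alice) has i→l.
A2: add {j} — j (Alice) has j→g.
A3 = A2; e.g. e (Bob) can still go to h. Fixed point.
Alice's winning region = {g, i, j, l}.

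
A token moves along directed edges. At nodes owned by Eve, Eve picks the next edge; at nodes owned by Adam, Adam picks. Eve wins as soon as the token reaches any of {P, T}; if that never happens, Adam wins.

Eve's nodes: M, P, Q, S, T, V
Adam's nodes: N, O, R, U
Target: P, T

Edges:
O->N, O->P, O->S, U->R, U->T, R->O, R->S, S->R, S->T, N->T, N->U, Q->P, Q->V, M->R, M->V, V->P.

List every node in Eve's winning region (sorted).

A0 = {P, T}
A1: add {Q, S, V} — Q (Eve) has Q→P; S (Eve) has S→T; V (Eve) has V→P.
A2: add {M} — M (Eve) has M→V.
A3 = A2; e.g. N (Adam) can still go to U. Fixed point.
Eve's winning region = {M, P, Q, S, T, V}.

M, P, Q, S, T, V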